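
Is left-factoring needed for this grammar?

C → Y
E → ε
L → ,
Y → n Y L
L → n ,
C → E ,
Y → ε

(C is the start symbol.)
Left-factoring is needed when two productions for the same non-terminal
share a common prefix on the right-hand side.

Productions for C:
  C → Y
  C → E ,
Productions for L:
  L → ,
  L → n ,
Productions for Y:
  Y → n Y L
  Y → ε

No common prefixes found.

Answer: No, left-factoring is not needed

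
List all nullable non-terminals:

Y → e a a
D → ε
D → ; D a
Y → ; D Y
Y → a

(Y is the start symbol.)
{ 'D' }

ε-productions: D → ε
So D is immediately nullable.
No further non-terminal can be added: every production for the remaining non-terminals contains a terminal or a non-nullable non-terminal.
Nullable = { 'D' }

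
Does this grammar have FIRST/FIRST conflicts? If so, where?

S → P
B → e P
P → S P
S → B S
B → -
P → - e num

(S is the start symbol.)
Yes. S → P / S → B S on { '-', 'e' }; P → S P / P → '-' e num on { '-' }

FIRST sets of the non-terminals at (or reachable through a nullable prefix from) the front of some alternative:
  FIRST(P) = { '-', 'e' }
  FIRST(B) = { '-', 'e' }
  FIRST(S) = { '-', 'e' }

Productions for S:
  S → P: FIRST = { '-', 'e' }
  S → B S: FIRST = { '-', 'e' }
Productions for B:
  B → e P: FIRST = { 'e' }
  B → -: FIRST = { '-' }
Productions for P:
  P → S P: FIRST = { '-', 'e' }
  P → - e num: FIRST = { '-' }

Conflict for S: S → P and S → B S
  Overlap: { '-', 'e' }
Conflict for P: P → S P and P → - e num
  Overlap: { '-' }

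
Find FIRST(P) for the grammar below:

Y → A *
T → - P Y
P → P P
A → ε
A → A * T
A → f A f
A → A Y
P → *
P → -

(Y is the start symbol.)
From P → P P:
  - P is the symbol being defined: contributes nothing new
    P is not nullable, so stop
From P → *:
  - '*' is a terminal: add '*' and stop
From P → -:
  - '-' is a terminal: add '-' and stop

Collecting: FIRST(P) = { '*', '-' }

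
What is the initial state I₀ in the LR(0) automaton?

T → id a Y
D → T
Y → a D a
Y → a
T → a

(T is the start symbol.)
First, augment the grammar with T' → T
I₀ = CLOSURE({ [T' → . T] }):
  [T' → . T] has the dot before T: add [T → . id a Y], [T → . a]
No further items can be added.

I₀ = { [T → . a], [T → . id a Y], [T' → . T] }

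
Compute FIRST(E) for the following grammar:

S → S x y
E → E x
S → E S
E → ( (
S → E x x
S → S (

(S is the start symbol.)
{ '(' }

To compute FIRST(E), examine every production with E on the left-hand side, reading each right-hand side left to right until a non-nullable symbol is reached.

From E → E x:
  - E is the symbol being defined: contributes nothing new
    E is not nullable, so stop
From E → ( (:
  - '(' is a terminal: add '(' and stop

Collecting: FIRST(E) = { '(' }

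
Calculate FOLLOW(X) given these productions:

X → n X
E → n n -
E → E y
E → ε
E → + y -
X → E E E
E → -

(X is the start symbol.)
{ $ }

X is the start symbol, so $ ∈ FOLLOW(X).
In X → n X: X is at the end; this adds FOLLOW(X) to itself — nothing new

Taking the union: FOLLOW(X) = { $ }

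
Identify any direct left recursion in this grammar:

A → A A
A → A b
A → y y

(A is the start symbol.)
Direct left recursion occurs when N → N α for some non-terminal N (the right-hand side begins with the left-hand side itself).

A → A A: LEFT RECURSIVE (starts with A)
A → A b: LEFT RECURSIVE (starts with A)
A → y y: starts with y

The grammar has direct left recursion on: A.

Answer: Yes, A is left-recursive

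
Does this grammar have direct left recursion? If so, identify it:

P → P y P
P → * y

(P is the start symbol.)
Direct left recursion occurs when N → N α for some non-terminal N (the right-hand side begins with the left-hand side itself).

P → P y P: LEFT RECURSIVE (starts with P)
P → * y: starts with '*'

The grammar has direct left recursion on: P.

Answer: Yes, P is left-recursive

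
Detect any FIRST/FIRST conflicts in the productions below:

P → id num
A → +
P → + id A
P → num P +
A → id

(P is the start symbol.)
Productions for P:
  P → id num: FIRST = { 'id' }
  P → + id A: FIRST = { '+' }
  P → num P +: FIRST = { 'num' }
Productions for A:
  A → +: FIRST = { '+' }
  A → id: FIRST = { 'id' }

All alternatives of each non-terminal have pairwise disjoint FIRST sets.

Answer: No FIRST/FIRST conflicts.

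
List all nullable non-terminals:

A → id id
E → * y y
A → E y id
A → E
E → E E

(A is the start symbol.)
None

There are no ε-productions, so no non-terminal can derive ε.
No non-terminals are nullable.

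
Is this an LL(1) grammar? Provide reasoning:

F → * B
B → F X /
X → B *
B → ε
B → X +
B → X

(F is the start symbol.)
Relevant sets:
  FIRST(F) = { '*' }
  FIRST(X) = { '*' }
  FOLLOW(B) = { $, '*' }

For B:
  PREDICT(B → F X '/') = { '*' }
  PREDICT(B → ε) = { $, '*' }
  PREDICT(B → X '+') = { '*' }
  PREDICT(B → X) = { '*' }
F, X have a single production, so nothing to check there.

Conflict found: Predict set conflict for B: { '*' }
The grammar is NOT LL(1).

Answer: No. Predict set conflict for B: { '*' }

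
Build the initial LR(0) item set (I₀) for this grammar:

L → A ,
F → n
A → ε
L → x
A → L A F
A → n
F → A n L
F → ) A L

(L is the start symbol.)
{ [A → . L A F], [A → . n], [A → .], [L → . A ,], [L → . x], [L' → . L] }

First, augment the grammar with L' → L
I₀ = CLOSURE({ [L' → . L] }):
  [L' → . L] has the dot before L: add [L → . A ,], [L → . x]
  [L → . A ,] has the dot before A: add [A → .], [A → . L A F], [A → . n]
No further items can be added.

I₀ = { [A → . L A F], [A → . n], [A → .], [L → . A ,], [L → . x], [L' → . L] }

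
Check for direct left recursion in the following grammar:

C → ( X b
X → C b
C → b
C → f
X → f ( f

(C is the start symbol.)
No direct left recursion

C → ( X b: starts with '('
X → C b: starts with C
C → b: starts with b
C → f: starts with f
X → f ( f: starts with f

No direct left recursion found.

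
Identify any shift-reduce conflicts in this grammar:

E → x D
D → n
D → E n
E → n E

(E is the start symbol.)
Augment with E' → E and build the canonical LR(0) collection (I0 = CLOSURE({[E' → . E]}), then GOTO on every symbol after a dot until no new states appear). It has 9 states:
  I0: { [E → . n E], [E → . x D], [E' → . E] }  — shift
  I1: { [E' → E .] }  — accept
  I2: { [E → . n E], [E → . x D], [E → n . E] }  — shift
  I3: { [D → . E n], [D → . n], [E → . n E], [E → . x D], [E → x . D] }  — shift
  I4: { [E → x D .] }  — reduce
  I5: { [D → E . n] }  — shift
  I6: { [D → n .], [E → . n E], [E → . x D], [E → n . E] }  — shift, reduce
  I7: { [E → n E .] }  — reduce
  I8: { [D → E n .] }  — reduce

I6 contains reduce item [D → n .] and shift items [E → . n E], [E → . x D] — shift-reduce conflict.

Answer: Yes — I6: [D → n .] vs [E → . n E]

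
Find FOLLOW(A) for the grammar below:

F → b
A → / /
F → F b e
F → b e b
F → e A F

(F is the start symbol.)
In F → e A F: A is followed by F, add FIRST(F) \ {ε} = { 'b', 'e' }

Taking the union: FOLLOW(A) = { 'b', 'e' }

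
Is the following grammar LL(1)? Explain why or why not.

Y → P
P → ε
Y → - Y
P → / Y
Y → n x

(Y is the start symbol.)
Yes, the grammar is LL(1).

Relevant sets:
  FIRST(P) = { '/', ε }
  FOLLOW(Y) = { $ }
  FOLLOW(P) = { $ }

For Y:
  PREDICT(Y → P) = { $, '/' }
  PREDICT(Y → '-' Y) = { '-' }
  PREDICT(Y → n x) = { 'n' }
For P:
  PREDICT(P → ε) = { $ }
  PREDICT(P → '/' Y) = { '/' }

All predict sets are disjoint. The grammar IS LL(1).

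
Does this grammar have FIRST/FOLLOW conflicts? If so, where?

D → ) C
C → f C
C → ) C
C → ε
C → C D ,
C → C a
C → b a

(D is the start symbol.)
Yes. C → ')' C with FOLLOW(C) on { ')' }; C → C D ',' with FOLLOW(C) on { ')', 'a' }; C → C a with FOLLOW(C) on { ')', 'a' }

Nullable non-terminals: C.
FIRST sets used below: FIRST(C) = { ')', 'a', 'b', 'f', ε }, FIRST(D) = { ')' }

C: nullable alternative(s) C → ε; FOLLOW(C) = { $, ')', ',', 'a' }
  C → f C: FIRST \ {ε} = { 'f' } — disjoint from FOLLOW(C)
  C → ) C: FIRST \ {ε} = { ')' } — overlaps FOLLOW(C) on { ')' }: CONFLICT
  C → ε: FIRST \ {ε} = { } — this is the only nullable alternative, skip
  C → C D ,: FIRST \ {ε} = { ')', 'a', 'b', 'f' } — overlaps FOLLOW(C) on { ')', 'a' }: CONFLICT
  C → C a: FIRST \ {ε} = { ')', 'a', 'b', 'f' } — overlaps FOLLOW(C) on { ')', 'a' }: CONFLICT
  C → b a: FIRST \ {ε} = { 'b' } — disjoint from FOLLOW(C)

D has no nullable alternative, so no FIRST/FOLLOW check is needed there.

So the grammar has 3 FIRST/FOLLOW conflicts (marked CONFLICT above).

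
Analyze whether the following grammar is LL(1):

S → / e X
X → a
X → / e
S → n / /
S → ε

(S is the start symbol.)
Relevant sets:
  FOLLOW(S) = { $ }

For S:
  PREDICT(S → '/' e X) = { '/' }
  PREDICT(S → n '/' '/') = { 'n' }
  PREDICT(S → ε) = { $ }
For X:
  PREDICT(X → a) = { 'a' }
  PREDICT(X → '/' e) = { '/' }

All predict sets are disjoint. The grammar IS LL(1).

Answer: Yes, the grammar is LL(1).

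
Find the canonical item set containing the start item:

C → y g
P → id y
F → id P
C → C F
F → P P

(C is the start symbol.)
{ [C → . C F], [C → . y g], [C' → . C] }

First, augment the grammar with C' → C
I₀ = CLOSURE({ [C' → . C] }):
  [C' → . C] has the dot before C: add [C → . y g], [C → . C F]
No further items can be added.

I₀ = { [C → . C F], [C → . y g], [C' → . C] }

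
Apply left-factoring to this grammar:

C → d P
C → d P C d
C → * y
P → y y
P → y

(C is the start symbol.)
C → d P C'
C' → ε
C' → C d
C → * y
P → y P'
P' → y
P' → ε

Left-factoring transforms A → αβ₁ | αβ₂ into A → αA' and A' → β₁ | β₂
(α is the longest common prefix among the alternatives). Repeat until
no nonterminal has two alternatives with a common prefix.

Round 1: C has alternatives sharing prefix 'd P'. Introduce C': C → d P C'
  Add: C' → ε
  Add: C' → C d

Round 2: P has alternatives sharing prefix 'y'. Introduce P': P → y P'
  Add: P' → y
  Add: P' → ε

No remaining common prefixes — done.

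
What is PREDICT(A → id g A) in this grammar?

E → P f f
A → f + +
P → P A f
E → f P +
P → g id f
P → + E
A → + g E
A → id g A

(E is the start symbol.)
{ 'id' }

PREDICT(A → id g A) = (FIRST(RHS) \ {ε}) ∪ (FOLLOW(A) if ε ∈ FIRST(RHS), i.e. RHS ⇒* ε)
FIRST(id g A) = { 'id' }
ε ∉ FIRST(id g A), so FOLLOW(A) is not added.
PREDICT(A → id g A) = { 'id' }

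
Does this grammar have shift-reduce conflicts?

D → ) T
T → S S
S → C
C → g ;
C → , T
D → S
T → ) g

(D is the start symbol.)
A shift-reduce conflict occurs when an LR(0) state has both:
  - a complete (reduce) item [A → α .] (dot at the end), and
  - a shift item [B → β . c γ] (dot before a terminal).

Augment with D' → D and build the canonical LR(0) collection (I0 = CLOSURE({[D' → . D]}), then GOTO on every symbol after a dot until no new states appear). It has 14 states:
  I0: { [C → . , T], [C → . g ;], [D → . ) T], [D → . S], [D' → . D], [S → . C] }  — shift
  I1: { [C → . , T], [C → . g ;], [D → ) . T], [S → . C], [T → . ) g], [T → . S S] }  — shift
  I2: { [C → , . T], [C → . , T], [C → . g ;], [S → . C], [T → . ) g], [T → . S S] }  — shift
  I3: { [S → C .] }  — reduce
  I4: { [D' → D .] }  — accept
  I5: { [D → S .] }  — reduce
  I6: { [C → g . ;] }  — shift
  I7: { [C → g ; .] }  — reduce
  I8: { [T → ) . g] }  — shift
  I9: { [C → . , T], [C → . g ;], [S → . C], [T → S . S] }  — shift
  I10: { [C → , T .] }  — reduce
  I11: { [T → S S .] }  — reduce
  I12: { [T → ) g .] }  — reduce
  I13: { [D → ) T .] }  — reduce

No state contains both a complete item and a shift item.

Answer: No shift-reduce conflicts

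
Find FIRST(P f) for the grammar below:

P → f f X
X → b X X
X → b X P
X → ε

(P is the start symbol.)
{ 'f' }

FIRST sets of the non-terminals involved (from the grammar, by fixed-point iteration):
  FIRST(P) = { 'f' }

To compute FIRST(P f), process the symbols left to right:
Symbol P is a non-terminal. Add FIRST(P) \ {ε} = { 'f' }
P is not nullable (ε ∉ FIRST(P)), so stop here.
FIRST(P f) = { 'f' }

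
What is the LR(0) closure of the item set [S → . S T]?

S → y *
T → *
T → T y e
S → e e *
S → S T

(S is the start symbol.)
{ [S → . S T], [S → . e e *], [S → . y *] }

To compute CLOSURE, for each item [A → α.Bβ] where B is a non-terminal, add [B → .γ] for all productions B → γ; repeat for the newly added items until nothing changes.

Start with: [S → . S T]
  [S → . S T] has the dot before S: add [S → . y *], [S → . e e *]
No further items can be added.

CLOSURE = { [S → . S T], [S → . e e *], [S → . y *] }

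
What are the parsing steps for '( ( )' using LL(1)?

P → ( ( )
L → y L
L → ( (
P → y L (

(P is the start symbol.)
LL(1) parsing maintains a stack (initially the start symbol over $) and the input. At each step: if the stack top is a terminal, match it against the current input token; if it is a non-terminal N, replace it with the RHS of M[N, lookahead] (the unique production whose predict set contains the lookahead).

Stack is shown with the top on the left.

Stack    Input    Action
------------------------
P $      ( ( ) $  output P → ( ( )
( ( ) $  ( ( ) $  match '('
( ) $    ( ) $    match '('
) $      ) $      match ')'
$        $        accept

The string is accepted.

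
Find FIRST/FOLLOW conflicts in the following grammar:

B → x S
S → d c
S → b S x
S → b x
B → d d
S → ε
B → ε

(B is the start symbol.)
No FIRST/FOLLOW conflicts.

Nullable non-terminals: B, S.

B: nullable alternative(s) B → ε; FOLLOW(B) = { $ }
  B → x S: FIRST \ {ε} = { 'x' } — disjoint from FOLLOW(B)
  B → d d: FIRST \ {ε} = { 'd' } — disjoint from FOLLOW(B)
  B → ε: FIRST \ {ε} = { } — this is the only nullable alternative, skip

S: nullable alternative(s) S → ε; FOLLOW(S) = { $, 'x' }
  S → d c: FIRST \ {ε} = { 'd' } — disjoint from FOLLOW(S)
  S → b S x: FIRST \ {ε} = { 'b' } — disjoint from FOLLOW(S)
  S → b x: FIRST \ {ε} = { 'b' } — disjoint from FOLLOW(S)
  S → ε: FIRST \ {ε} = { } — this is the only nullable alternative, skip

No FIRST/FOLLOW conflicts found.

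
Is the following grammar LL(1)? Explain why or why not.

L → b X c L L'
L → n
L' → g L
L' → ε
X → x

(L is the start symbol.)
Relevant sets:
  FOLLOW(L') = { $, 'g' }

For L:
  PREDICT(L → b X c L L') = { 'b' }
  PREDICT(L → n) = { 'n' }
For L':
  PREDICT(L' → g L) = { 'g' }
  PREDICT(L' → ε) = { $, 'g' }
X has a single production, so nothing to check there.

Conflict found: Predict set conflict for L': { 'g' }
The grammar is NOT LL(1).

Answer: No. Predict set conflict for L': { 'g' }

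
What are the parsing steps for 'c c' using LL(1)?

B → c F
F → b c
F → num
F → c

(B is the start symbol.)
LL(1) parsing maintains a stack (initially the start symbol over $) and the input. At each step: if the stack top is a terminal, match it against the current input token; if it is a non-terminal N, replace it with the RHS of M[N, lookahead] (the unique production whose predict set contains the lookahead).

Stack is shown with the top on the left.

Stack  Input  Action
--------------------
B $    c c $  output B → c F
c F $  c c $  match 'c'
F $    c $    output F → c
c $    c $    match 'c'
$      $      accept

The string is accepted.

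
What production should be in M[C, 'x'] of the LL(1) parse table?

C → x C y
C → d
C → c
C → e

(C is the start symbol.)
To find M[C, 'x'], we find productions for C where 'x' is in the predict set (PREDICT(N → α) = (FIRST(α) \ {ε}) ∪ (FOLLOW(N) if α ⇒* ε)).

C → x C y: PREDICT = { 'x' }
  'x' is in predict set, so this production goes in M[C, 'x']
C → d: PREDICT = { 'd' }
C → c: PREDICT = { 'c' }
C → e: PREDICT = { 'e' }

M[C, 'x'] = C → x C y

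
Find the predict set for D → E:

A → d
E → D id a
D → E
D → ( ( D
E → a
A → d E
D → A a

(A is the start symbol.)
{ '(', 'a', 'd' }

PREDICT(D → E) = (FIRST(RHS) \ {ε}) ∪ (FOLLOW(D) if ε ∈ FIRST(RHS), i.e. RHS ⇒* ε)
FIRST(E) = { '(', 'a', 'd' }
FIRST(E) = { '(', 'a', 'd' }
ε ∉ FIRST(E), so FOLLOW(D) is not added.
PREDICT(D → E) = { '(', 'a', 'd' }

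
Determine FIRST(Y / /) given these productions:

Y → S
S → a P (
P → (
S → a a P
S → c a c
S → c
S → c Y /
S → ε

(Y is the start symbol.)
FIRST sets of the non-terminals involved (from the grammar, by fixed-point iteration):
  FIRST(Y) = { 'a', 'c', ε }

To compute FIRST(Y / /), process the symbols left to right:
Symbol Y is a non-terminal. Add FIRST(Y) \ {ε} = { 'a', 'c' }
Y is nullable (ε ∈ FIRST(Y)), continue to the next symbol.
Symbol / is a terminal. Add '/' and stop.
FIRST(Y / /) = { '/', 'a', 'c' }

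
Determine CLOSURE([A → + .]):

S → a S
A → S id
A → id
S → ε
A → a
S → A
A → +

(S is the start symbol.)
{ [A → + .] }

Start with: [A → + .]
The dot is at the end, so nothing is added.

CLOSURE = { [A → + .] }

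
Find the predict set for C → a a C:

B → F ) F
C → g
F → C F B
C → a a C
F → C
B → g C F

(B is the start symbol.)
PREDICT(C → a a C) = (FIRST(RHS) \ {ε}) ∪ (FOLLOW(C) if ε ∈ FIRST(RHS), i.e. RHS ⇒* ε)
FIRST(a a C) = { 'a' }
ε ∉ FIRST(a a C), so FOLLOW(C) is not added.
PREDICT(C → a a C) = { 'a' }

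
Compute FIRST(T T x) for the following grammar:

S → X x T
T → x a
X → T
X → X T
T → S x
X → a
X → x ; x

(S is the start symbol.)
{ 'a', 'x' }

FIRST sets of the non-terminals involved (from the grammar, by fixed-point iteration):
  FIRST(T) = { 'a', 'x' }

To compute FIRST(T T x), process the symbols left to right:
Symbol T is a non-terminal. Add FIRST(T) \ {ε} = { 'a', 'x' }
T is not nullable (ε ∉ FIRST(T)), so stop here.
FIRST(T T x) = { 'a', 'x' }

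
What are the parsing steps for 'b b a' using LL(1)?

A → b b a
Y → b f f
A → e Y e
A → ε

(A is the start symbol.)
LL(1) parsing maintains a stack (initially the start symbol over $) and the input. At each step: if the stack top is a terminal, match it against the current input token; if it is a non-terminal N, replace it with the RHS of M[N, lookahead] (the unique production whose predict set contains the lookahead).

Stack is shown with the top on the left.

Stack    Input    Action
------------------------
A $      b b a $  output A → b b a
b b a $  b b a $  match 'b'
b a $    b a $    match 'b'
a $      a $      match 'a'
$        $        accept

The string is accepted.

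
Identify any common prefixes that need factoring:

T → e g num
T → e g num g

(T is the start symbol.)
Left-factoring is needed when two productions for the same non-terminal
share a common prefix on the right-hand side.

Productions for T:
  T → e g num
  T → e g num g

Found common prefix 'e g num' in productions for T

Answer: Yes, T has productions with common prefix 'e g num'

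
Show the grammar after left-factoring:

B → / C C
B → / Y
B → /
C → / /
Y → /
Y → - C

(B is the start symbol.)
Left-factoring transforms A → αβ₁ | αβ₂ into A → αA' and A' → β₁ | β₂
(α is the longest common prefix among the alternatives). Repeat until
no nonterminal has two alternatives with a common prefix.

Round 1: B has alternatives sharing prefix '/'. Introduce B': B → / B'
  Add: B' → C C
  Add: B' → Y
  Add: B' → ε

No remaining common prefixes — done.

Resulting grammar:
B → / B'
B' → C C
B' → Y
B' → ε
C → / /
Y → /
Y → - C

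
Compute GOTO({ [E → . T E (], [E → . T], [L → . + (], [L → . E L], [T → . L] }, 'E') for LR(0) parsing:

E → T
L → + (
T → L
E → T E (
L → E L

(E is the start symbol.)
{ [E → . T E (], [E → . T], [L → . + (], [L → . E L], [L → E . L], [T → . L] }

GOTO(I, 'E') = CLOSURE({ [A → αX.β] : [A → α.Xβ] ∈ I, X = 'E' })

Items with dot before 'E', with the dot advanced:
  [L → . E L] → [L → E . L]
Closure of the advanced items:
  [L → E . L] has the dot before L: add [L → . + (], [L → . E L]
  [L → . E L] has the dot before E: add [E → . T], [E → . T E (]
  [E → . T] has the dot before T: add [T → . L]

GOTO = { [E → . T E (], [E → . T], [L → . + (], [L → . E L], [L → E . L], [T → . L] }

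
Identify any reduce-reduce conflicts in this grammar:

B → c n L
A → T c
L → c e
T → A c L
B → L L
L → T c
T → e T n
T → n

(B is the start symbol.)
Yes — I15: [A → T c .] vs [L → T c .]

A reduce-reduce conflict occurs when an LR(0) state has two complete items [A → α .] and [B → β .] — both call for a reduction, and with no lookahead the parser cannot choose between them.

Augment with B' → B and build the canonical LR(0) collection (I0 = CLOSURE({[B' → . B]}), then GOTO on every symbol after a dot until no new states appear). It has 19 states:
  I0: { [A → . T c], [B → . L L], [B → . c n L], [B' → . B], [L → . T c], [L → . c e], [T → . A c L], [T → . e T n], [T → . n] }  — shift
  I1: { [T → A . c L] }  — shift
  I2: { [B' → B .] }  — accept
  I3: { [A → . T c], [B → L . L], [L → . T c], [L → . c e], [T → . A c L], [T → . e T n], [T → . n] }  — shift
  I4: { [A → T . c], [L → T . c] }  — shift
  I5: { [B → c . n L], [L → c . e] }  — shift
  I6: { [A → . T c], [T → . A c L], [T → . e T n], [T → . n], [T → e . T n] }  — shift
  I7: { [T → n .] }  — reduce
  I8: { [A → T . c], [T → e T . n] }  — shift
  I9: { [A → T c .] }  — reduce
  I10: { [T → e T n .] }  — reduce
  I11: { [L → c e .] }  — reduce
  I12: { [A → . T c], [B → c n . L], [L → . T c], [L → . c e], [T → . A c L], [T → . e T n], [T → . n] }  — shift
  I13: { [B → c n L .] }  — reduce
  I14: { [L → c . e] }  — shift
  I15: { [A → T c .], [L → T c .] }  — 2 reduces
  I16: { [B → L L .] }  — reduce
  I17: { [A → . T c], [L → . T c], [L → . c e], [T → . A c L], [T → . e T n], [T → . n], [T → A c . L] }  — shift
  I18: { [T → A c L .] }  — reduce

I15 contains complete items [A → T c .], [L → T c .] — reduce-reduce conflict.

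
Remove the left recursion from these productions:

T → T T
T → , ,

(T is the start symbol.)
T → , , T'
T' → T T'
T' → ε

T is directly left-recursive. The standard transformation for
  A → A α₁ | ... | A α_m | β₁ | ... | β_n
is
  A  → β₁ A' | ... | β_n A'
  A' → α₁ A' | ... | α_m A' | ε

T → , , becomes T → , , T'
T → T T becomes T' → T T'
Add T' → ε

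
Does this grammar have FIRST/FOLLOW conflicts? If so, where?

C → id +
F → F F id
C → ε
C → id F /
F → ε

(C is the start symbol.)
Yes. F → F F id with FOLLOW(F) on { 'id' }

A FIRST/FOLLOW conflict occurs when a non-terminal N has a nullable alternative N → β (β ⇒* ε) and another alternative N → α with FIRST(α) ∩ FOLLOW(N) ≠ ∅: on such a lookahead the parser cannot decide between expanding α and letting N vanish via β.

Nullable non-terminals: C, F.
FIRST sets used below: FIRST(F) = { 'id', ε }

C: nullable alternative(s) C → ε; FOLLOW(C) = { $ }
  C → id +: FIRST \ {ε} = { 'id' } — disjoint from FOLLOW(C)
  C → ε: FIRST \ {ε} = { } — this is the only nullable alternative, skip
  C → id F /: FIRST \ {ε} = { 'id' } — disjoint from FOLLOW(C)

F: nullable alternative(s) F → ε; FOLLOW(F) = { '/', 'id' }
  F → F F id: FIRST \ {ε} = { 'id' } — overlaps FOLLOW(F) on { 'id' }: CONFLICT
  F → ε: FIRST \ {ε} = { } — this is the only nullable alternative, skip

So the grammar has 1 FIRST/FOLLOW conflict (marked CONFLICT above).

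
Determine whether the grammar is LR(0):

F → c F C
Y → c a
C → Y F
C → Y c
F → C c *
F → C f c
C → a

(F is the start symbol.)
Augment with F' → F and build the canonical LR(0) collection (I0 = CLOSURE({[F' → . F]}), then GOTO on every symbol after a dot until no new states appear). It has 17 states:
  I0: { [C → . Y F], [C → . Y c], [C → . a], [F → . C c *], [F → . C f c], [F → . c F C], [F' → . F], [Y → . c a] }  — shift
  I1: { [F → C . c *], [F → C . f c] }  — shift
  I2: { [F' → F .] }  — accept
  I3: { [C → . Y F], [C → . Y c], [C → . a], [C → Y . F], [C → Y . c], [F → . C c *], [F → . C f c], [F → . c F C], [Y → . c a] }  — shift
  I4: { [C → a .] }  — reduce
  I5: { [C → . Y F], [C → . Y c], [C → . a], [F → . C c *], [F → . C f c], [F → . c F C], [F → c . F C], [Y → . c a], [Y → c . a] }  — shift
  I6: { [C → . Y F], [C → . Y c], [C → . a], [F → c F . C], [Y → . c a] }  — shift
  I7: { [C → a .], [Y → c a .] }  — 2 reduces
  I8: { [F → c F C .] }  — reduce
  I9: { [Y → c . a] }  — shift
  I10: { [Y → c a .] }  — reduce
  I11: { [C → Y F .] }  — reduce
  I12: { [C → . Y F], [C → . Y c], [C → . a], [C → Y c .], [F → . C c *], [F → . C f c], [F → . c F C], [F → c . F C], [Y → . c a], [Y → c . a] }  — shift, reduce
  I13: { [F → C c . *] }  — shift
  I14: { [F → C f . c] }  — shift
  I15: { [F → C f c .] }  — reduce
  I16: { [F → C c * .] }  — reduce

Conflict in state I7:
  Reduce-reduce conflict: [C → a .] and [Y → c a .]
So the grammar is NOT LR(0).

Answer: No. Reduce-reduce conflict: [C → a .] and [Y → c a .]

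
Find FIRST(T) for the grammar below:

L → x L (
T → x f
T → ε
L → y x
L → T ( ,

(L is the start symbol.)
{ 'x', ε }

To compute FIRST(T), examine every production with T on the left-hand side, reading each right-hand side left to right until a non-nullable symbol is reached.

From T → x f:
  - x is a terminal: add 'x' and stop
From T → ε:
  - ε-production, so ε ∈ FIRST(T)

Collecting: FIRST(T) = { 'x', ε }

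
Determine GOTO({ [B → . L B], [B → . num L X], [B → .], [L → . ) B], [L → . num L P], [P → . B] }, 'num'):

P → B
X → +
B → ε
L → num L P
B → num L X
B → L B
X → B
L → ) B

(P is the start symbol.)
GOTO(I, 'num') = CLOSURE({ [A → αX.β] : [A → α.Xβ] ∈ I, X = 'num' })

Items with dot before 'num', with the dot advanced:
  [B → . num L X] → [B → num . L X]
  [L → . num L P] → [L → num . L P]
Closure of the advanced items:
  [B → num . L X] has the dot before L: add [L → . num L P], [L → . ) B]

GOTO = { [B → num . L X], [L → . ) B], [L → . num L P], [L → num . L P] }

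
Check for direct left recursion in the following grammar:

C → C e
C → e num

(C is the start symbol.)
Yes, C is left-recursive

Direct left recursion occurs when N → N α for some non-terminal N (the right-hand side begins with the left-hand side itself).

C → C e: LEFT RECURSIVE (starts with C)
C → e num: starts with e

The grammar has direct left recursion on: C.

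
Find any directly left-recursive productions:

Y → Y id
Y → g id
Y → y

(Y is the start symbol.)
Yes, Y is left-recursive

Direct left recursion occurs when N → N α for some non-terminal N (the right-hand side begins with the left-hand side itself).

Y → Y id: LEFT RECURSIVE (starts with Y)
Y → g id: starts with g
Y → y: starts with y

The grammar has direct left recursion on: Y.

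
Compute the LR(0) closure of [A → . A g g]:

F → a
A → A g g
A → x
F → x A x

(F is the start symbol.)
{ [A → . A g g], [A → . x] }

To compute CLOSURE, for each item [A → α.Bβ] where B is a non-terminal, add [B → .γ] for all productions B → γ; repeat for the newly added items until nothing changes.

Start with: [A → . A g g]
  [A → . A g g] has the dot before A: add [A → . x]
No further items can be added.

CLOSURE = { [A → . A g g], [A → . x] }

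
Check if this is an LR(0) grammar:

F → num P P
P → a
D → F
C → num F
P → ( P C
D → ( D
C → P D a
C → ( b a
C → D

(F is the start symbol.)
Augment with F' → F and build the canonical LR(0) collection (I0 = CLOSURE({[F' → . F]}), then GOTO on every symbol after a dot until no new states appear). It has 22 states:
  I0: { [F → . num P P], [F' → . F] }  — shift
  I1: { [F' → F .] }  — accept
  I2: { [F → num . P P], [P → . ( P C], [P → . a] }  — shift
  I3: { [P → ( . P C], [P → . ( P C], [P → . a] }  — shift
  I4: { [F → num P . P], [P → . ( P C], [P → . a] }  — shift
  I5: { [P → a .] }  — reduce
  I6: { [F → num P P .] }  — reduce
  I7: { [C → . ( b a], [C → . D], [C → . P D a], [C → . num F], [D → . ( D], [D → . F], [F → . num P P], [P → ( P . C], [P → . ( P C], [P → . a] }  — shift
  I8: { [C → ( . b a], [D → ( . D], [D → . ( D], [D → . F], [F → . num P P], [P → ( . P C], [P → . ( P C], [P → . a] }  — shift
  I9: { [P → ( P C .] }  — reduce
  I10: { [C → D .] }  — reduce
  I11: { [D → F .] }  — reduce
  I12: { [C → P . D a], [D → . ( D], [D → . F], [F → . num P P] }  — shift
  I13: { [C → num . F], [F → . num P P], [F → num . P P], [P → . ( P C], [P → . a] }  — shift
  I14: { [C → num F .] }  — reduce
  I15: { [D → ( . D], [D → . ( D], [D → . F], [F → . num P P] }  — shift
  I16: { [C → P D . a] }  — shift
  I17: { [C → P D a .] }  — reduce
  I18: { [D → ( D .] }  — reduce
  I19: { [D → ( . D], [D → . ( D], [D → . F], [F → . num P P], [P → ( . P C], [P → . ( P C], [P → . a] }  — shift
  I20: { [C → ( b . a] }  — shift
  I21: { [C → ( b a .] }  — reduce

Every state is either a pure shift/goto state or contains exactly one complete item and nothing to shift — no conflicts. The grammar is LR(0).

Answer: Yes, the grammar is LR(0)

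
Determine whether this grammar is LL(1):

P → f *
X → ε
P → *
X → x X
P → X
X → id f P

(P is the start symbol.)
Yes, the grammar is LL(1).

Relevant sets:
  FIRST(X) = { 'id', 'x', ε }
  FOLLOW(P) = { $ }
  FOLLOW(X) = { $ }

For P:
  PREDICT(P → f '*') = { 'f' }
  PREDICT(P → '*') = { '*' }
  PREDICT(P → X) = { $, 'id', 'x' }
For X:
  PREDICT(X → ε) = { $ }
  PREDICT(X → x X) = { 'x' }
  PREDICT(X → id f P) = { 'id' }

All predict sets are disjoint. The grammar IS LL(1).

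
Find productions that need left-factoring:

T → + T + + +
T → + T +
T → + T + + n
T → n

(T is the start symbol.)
Yes, T has productions with common prefix '+ T +'

Left-factoring is needed when two productions for the same non-terminal
share a common prefix on the right-hand side.

Productions for T:
  T → + T + + +
  T → + T +
  T → + T + + n
  T → n

Found common prefix '+ T +' in productions for T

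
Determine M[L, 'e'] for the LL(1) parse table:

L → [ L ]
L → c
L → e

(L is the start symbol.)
L → e

To find M[L, 'e'], we find productions for L where 'e' is in the predict set (PREDICT(N → α) = (FIRST(α) \ {ε}) ∪ (FOLLOW(N) if α ⇒* ε)).

L → [ L ]: PREDICT = { '[' }
L → c: PREDICT = { 'c' }
L → e: PREDICT = { 'e' }
  'e' is in predict set, so this production goes in M[L, 'e']

M[L, 'e'] = L → e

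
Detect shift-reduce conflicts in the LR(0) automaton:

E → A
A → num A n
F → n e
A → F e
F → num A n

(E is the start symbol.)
Augment with E' → E and build the canonical LR(0) collection (I0 = CLOSURE({[E' → . E]}), then GOTO on every symbol after a dot until no new states appear). It has 10 states:
  I0: { [A → . F e], [A → . num A n], [E → . A], [E' → . E], [F → . n e], [F → . num A n] }  — shift
  I1: { [E → A .] }  — reduce
  I2: { [E' → E .] }  — accept
  I3: { [A → F . e] }  — shift
  I4: { [F → n . e] }  — shift
  I5: { [A → . F e], [A → . num A n], [A → num . A n], [F → . n e], [F → . num A n], [F → num . A n] }  — shift
  I6: { [A → num A . n], [F → num A . n] }  — shift
  I7: { [A → num A n .], [F → num A n .] }  — 2 reduces
  I8: { [F → n e .] }  — reduce
  I9: { [A → F e .] }  — reduce

No state contains both a complete item and a shift item.

Answer: No shift-reduce conflicts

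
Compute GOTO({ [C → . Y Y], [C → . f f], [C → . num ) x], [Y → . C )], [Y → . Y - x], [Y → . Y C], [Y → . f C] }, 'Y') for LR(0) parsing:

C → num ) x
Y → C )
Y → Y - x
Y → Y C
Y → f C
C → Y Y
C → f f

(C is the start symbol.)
GOTO(I, 'Y') = CLOSURE({ [A → αX.β] : [A → α.Xβ] ∈ I, X = 'Y' })

Items with dot before 'Y', with the dot advanced:
  [C → . Y Y] → [C → Y . Y]
  [Y → . Y - x] → [Y → Y . - x]
  [Y → . Y C] → [Y → Y . C]
Closure of the advanced items:
  [C → Y . Y] has the dot before Y: add [Y → . C )], [Y → . Y - x], [Y → . Y C], [Y → . f C]
  [Y → Y . C] has the dot before C: add [C → . num ) x], [C → . Y Y], [C → . f f]

GOTO = { [C → . Y Y], [C → . f f], [C → . num ) x], [C → Y . Y], [Y → . C )], [Y → . Y - x], [Y → . Y C], [Y → . f C], [Y → Y . - x], [Y → Y . C] }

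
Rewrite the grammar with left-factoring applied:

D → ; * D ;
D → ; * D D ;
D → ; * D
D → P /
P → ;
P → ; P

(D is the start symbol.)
Left-factoring transforms A → αβ₁ | αβ₂ into A → αA' and A' → β₁ | β₂
(α is the longest common prefix among the alternatives). Repeat until
no nonterminal has two alternatives with a common prefix.

Round 1: D has alternatives sharing prefix '; * D'. Introduce D': D → ; * D D'
  Add: D' → ;
  Add: D' → D ;
  Add: D' → ε

Round 2: P has alternatives sharing prefix ';'. Introduce P': P → ; P'
  Add: P' → ε
  Add: P' → P

No remaining common prefixes — done.

Resulting grammar:
D → ; * D D'
D' → ;
D' → D ;
D' → ε
D → P /
P → ; P'
P' → ε
P' → P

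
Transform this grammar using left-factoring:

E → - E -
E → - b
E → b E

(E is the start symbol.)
E → - E'
E' → E -
E' → b
E → b E

Left-factoring transforms A → αβ₁ | αβ₂ into A → αA' and A' → β₁ | β₂
(α is the longest common prefix among the alternatives). Repeat until
no nonterminal has two alternatives with a common prefix.

Round 1: E has alternatives sharing prefix '-'. Introduce E': E → - E'
  Add: E' → E -
  Add: E' → b

No remaining common prefixes — done.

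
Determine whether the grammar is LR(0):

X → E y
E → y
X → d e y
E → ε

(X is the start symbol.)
Augment with X' → X and build the canonical LR(0) collection (I0 = CLOSURE({[X' → . X]}), then GOTO on every symbol after a dot until no new states appear). It has 8 states:
  I0: { [E → . y], [E → .], [X → . E y], [X → . d e y], [X' → . X] }  — shift, reduce
  I1: { [X → E . y] }  — shift
  I2: { [X' → X .] }  — accept
  I3: { [X → d . e y] }  — shift
  I4: { [E → y .] }  — reduce
  I5: { [X → d e . y] }  — shift
  I6: { [X → d e y .] }  — reduce
  I7: { [X → E y .] }  — reduce

Conflict in state I0:
  Shift-reduce conflict between [E → .] and [E → . y]
So the grammar is NOT LR(0).

Answer: No. Shift-reduce conflict between [E → .] and [E → . y]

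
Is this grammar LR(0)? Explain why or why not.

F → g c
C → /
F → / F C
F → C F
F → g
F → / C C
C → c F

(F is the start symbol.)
Augment with F' → F and build the canonical LR(0) collection (I0 = CLOSURE({[F' → . F]}), then GOTO on every symbol after a dot until no new states appear). It has 14 states:
  I0: { [C → . /], [C → . c F], [F → . / C C], [F → . / F C], [F → . C F], [F → . g c], [F → . g], [F' → . F] }  — shift
  I1: { [C → . /], [C → . c F], [C → / .], [F → . / C C], [F → . / F C], [F → . C F], [F → . g c], [F → . g], [F → / . C C], [F → / . F C] }  — shift, reduce
  I2: { [C → . /], [C → . c F], [F → . / C C], [F → . / F C], [F → . C F], [F → . g c], [F → . g], [F → C . F] }  — shift
  I3: { [F' → F .] }  — accept
  I4: { [C → . /], [C → . c F], [C → c . F], [F → . / C C], [F → . / F C], [F → . C F], [F → . g c], [F → . g] }  — shift
  I5: { [F → g . c], [F → g .] }  — shift, reduce
  I6: { [F → g c .] }  — reduce
  I7: { [C → c F .] }  — reduce
  I8: { [F → C F .] }  — reduce
  I9: { [C → . /], [C → . c F], [F → . / C C], [F → . / F C], [F → . C F], [F → . g c], [F → . g], [F → / C . C], [F → C . F] }  — shift
  I10: { [C → . /], [C → . c F], [F → / F . C] }  — shift
  I11: { [C → / .] }  — reduce
  I12: { [F → / F C .] }  — reduce
  I13: { [C → . /], [C → . c F], [F → . / C C], [F → . / F C], [F → . C F], [F → . g c], [F → . g], [F → / C C .], [F → C . F] }  — shift, reduce

Conflict in state I1:
  Shift-reduce conflict between [C → / .] and [C → . /]
So the grammar is NOT LR(0).

Answer: No. Shift-reduce conflict between [C → / .] and [C → . /]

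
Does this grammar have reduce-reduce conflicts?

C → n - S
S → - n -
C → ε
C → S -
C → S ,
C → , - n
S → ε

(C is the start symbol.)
Augment with C' → C and build the canonical LR(0) collection (I0 = CLOSURE({[C' → . C]}), then GOTO on every symbol after a dot until no new states appear). It has 14 states:
  I0: { [C → . , - n], [C → . S ,], [C → . S -], [C → . n - S], [C → .], [C' → . C], [S → . - n -], [S → .] }  — shift, 2 reduces
  I1: { [C → , . - n] }  — shift
  I2: { [S → - . n -] }  — shift
  I3: { [C' → C .] }  — accept
  I4: { [C → S . ,], [C → S . -] }  — shift
  I5: { [C → n . - S] }  — shift
  I6: { [C → n - . S], [S → . - n -], [S → .] }  — shift, reduce
  I7: { [C → n - S .] }  — reduce
  I8: { [C → S , .] }  — reduce
  I9: { [C → S - .] }  — reduce
  I10: { [S → - n . -] }  — shift
  I11: { [S → - n - .] }  — reduce
  I12: { [C → , - . n] }  — shift
  I13: { [C → , - n .] }  — reduce

I0 contains complete items [C → .], [S → .] — reduce-reduce conflict.

Answer: Yes — I0: [C → .] vs [S → .]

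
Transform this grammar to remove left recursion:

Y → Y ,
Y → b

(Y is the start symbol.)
Y → b Y'
Y' → , Y'
Y' → ε

Y is directly left-recursive. The standard transformation for
  A → A α₁ | ... | A α_m | β₁ | ... | β_n
is
  A  → β₁ A' | ... | β_n A'
  A' → α₁ A' | ... | α_m A' | ε

Y → b becomes Y → b Y'
Y → Y , becomes Y' → , Y'
Add Y' → ε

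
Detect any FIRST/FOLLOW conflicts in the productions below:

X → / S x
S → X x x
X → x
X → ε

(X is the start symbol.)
Yes. X → x with FOLLOW(X) on { 'x' }

A FIRST/FOLLOW conflict occurs when a non-terminal N has a nullable alternative N → β (β ⇒* ε) and another alternative N → α with FIRST(α) ∩ FOLLOW(N) ≠ ∅: on such a lookahead the parser cannot decide between expanding α and letting N vanish via β.

Nullable non-terminals: X.

X: nullable alternative(s) X → ε; FOLLOW(X) = { $, 'x' }
  X → / S x: FIRST \ {ε} = { '/' } — disjoint from FOLLOW(X)
  X → x: FIRST \ {ε} = { 'x' } — overlaps FOLLOW(X) on { 'x' }: CONFLICT
  X → ε: FIRST \ {ε} = { } — this is the only nullable alternative, skip

S has no nullable alternative, so no FIRST/FOLLOW check is needed there.

So the grammar has 1 FIRST/FOLLOW conflict (marked CONFLICT above).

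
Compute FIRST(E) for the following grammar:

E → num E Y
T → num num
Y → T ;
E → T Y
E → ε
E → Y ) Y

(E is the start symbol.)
{ 'num', ε }

To compute FIRST(E), examine every production with E on the left-hand side, reading each right-hand side left to right until a non-nullable symbol is reached.

FIRST sets of the other non-terminals involved (by the same procedure, iterated to a fixed point):
  FIRST(T) = { 'num' }
  FIRST(Y) = { 'num' }

From E → num E Y:
  - num is a terminal: add 'num' and stop
From E → T Y:
  - T is a non-terminal: add FIRST(T) \ {ε} = { 'num' }
    T is not nullable, so stop
From E → ε:
  - ε-production, so ε ∈ FIRST(E)
From E → Y ) Y:
  - Y is a non-terminal: add FIRST(Y) \ {ε} = { 'num' }
    Y is not nullable, so stop

Collecting: FIRST(E) = { 'num', ε }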